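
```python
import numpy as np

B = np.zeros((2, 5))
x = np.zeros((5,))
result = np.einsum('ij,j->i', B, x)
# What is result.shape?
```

(2,)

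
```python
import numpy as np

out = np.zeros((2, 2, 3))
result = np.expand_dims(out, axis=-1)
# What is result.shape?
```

(2, 2, 3, 1)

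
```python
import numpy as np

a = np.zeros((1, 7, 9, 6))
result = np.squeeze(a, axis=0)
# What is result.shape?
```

(7, 9, 6)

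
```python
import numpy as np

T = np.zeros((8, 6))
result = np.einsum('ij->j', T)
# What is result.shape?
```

(6,)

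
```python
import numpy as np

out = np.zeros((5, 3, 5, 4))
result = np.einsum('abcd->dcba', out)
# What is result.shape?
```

(4, 5, 3, 5)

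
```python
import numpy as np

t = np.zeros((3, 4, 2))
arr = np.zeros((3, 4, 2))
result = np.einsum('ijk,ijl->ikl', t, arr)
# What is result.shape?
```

(3, 2, 2)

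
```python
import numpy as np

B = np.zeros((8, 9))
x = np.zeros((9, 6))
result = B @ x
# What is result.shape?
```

(8, 6)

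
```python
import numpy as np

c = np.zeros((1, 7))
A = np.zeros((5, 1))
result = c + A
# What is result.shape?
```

(5, 7)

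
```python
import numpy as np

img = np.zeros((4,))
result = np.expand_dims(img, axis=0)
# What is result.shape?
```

(1, 4)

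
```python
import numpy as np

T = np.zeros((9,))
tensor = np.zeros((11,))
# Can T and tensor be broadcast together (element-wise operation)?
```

No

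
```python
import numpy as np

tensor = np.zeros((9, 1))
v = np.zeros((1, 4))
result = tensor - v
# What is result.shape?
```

(9, 4)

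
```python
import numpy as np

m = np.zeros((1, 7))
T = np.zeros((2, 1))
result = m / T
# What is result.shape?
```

(2, 7)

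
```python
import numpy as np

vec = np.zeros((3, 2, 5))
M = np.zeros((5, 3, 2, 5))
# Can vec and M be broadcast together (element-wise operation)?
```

Yes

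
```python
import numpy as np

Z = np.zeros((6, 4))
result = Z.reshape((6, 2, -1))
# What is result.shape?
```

(6, 2, 2)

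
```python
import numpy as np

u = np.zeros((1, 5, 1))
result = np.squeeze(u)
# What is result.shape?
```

(5,)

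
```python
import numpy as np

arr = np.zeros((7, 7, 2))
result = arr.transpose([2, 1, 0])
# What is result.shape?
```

(2, 7, 7)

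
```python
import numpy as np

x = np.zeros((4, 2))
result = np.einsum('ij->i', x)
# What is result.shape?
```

(4,)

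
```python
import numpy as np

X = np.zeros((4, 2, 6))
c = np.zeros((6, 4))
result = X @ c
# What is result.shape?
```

(4, 2, 4)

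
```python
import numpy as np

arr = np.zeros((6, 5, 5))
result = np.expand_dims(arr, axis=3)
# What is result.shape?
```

(6, 5, 5, 1)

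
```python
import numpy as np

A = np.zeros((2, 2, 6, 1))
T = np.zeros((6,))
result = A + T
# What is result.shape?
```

(2, 2, 6, 6)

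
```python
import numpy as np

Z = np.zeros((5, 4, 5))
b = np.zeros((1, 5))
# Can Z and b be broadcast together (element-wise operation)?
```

Yes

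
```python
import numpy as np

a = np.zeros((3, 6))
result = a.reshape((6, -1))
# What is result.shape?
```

(6, 3)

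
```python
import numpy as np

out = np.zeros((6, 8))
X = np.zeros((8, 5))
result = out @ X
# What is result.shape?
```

(6, 5)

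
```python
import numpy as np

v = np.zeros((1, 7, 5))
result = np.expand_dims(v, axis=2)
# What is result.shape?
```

(1, 7, 1, 5)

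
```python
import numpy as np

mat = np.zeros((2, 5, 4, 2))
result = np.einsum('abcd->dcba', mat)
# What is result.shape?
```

(2, 4, 5, 2)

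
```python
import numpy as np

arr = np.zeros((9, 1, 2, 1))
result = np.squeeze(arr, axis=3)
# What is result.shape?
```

(9, 1, 2)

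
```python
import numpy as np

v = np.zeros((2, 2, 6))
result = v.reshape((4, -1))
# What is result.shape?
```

(4, 6)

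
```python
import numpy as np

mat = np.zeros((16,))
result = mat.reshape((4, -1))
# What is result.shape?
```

(4, 4)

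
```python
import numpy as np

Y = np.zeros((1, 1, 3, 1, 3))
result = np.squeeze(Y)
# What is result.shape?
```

(3, 3)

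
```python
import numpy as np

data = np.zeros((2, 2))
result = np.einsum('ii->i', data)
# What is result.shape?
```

(2,)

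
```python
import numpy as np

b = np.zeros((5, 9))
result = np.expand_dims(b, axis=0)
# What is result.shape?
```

(1, 5, 9)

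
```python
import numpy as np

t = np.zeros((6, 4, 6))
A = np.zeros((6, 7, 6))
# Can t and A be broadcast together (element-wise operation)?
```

No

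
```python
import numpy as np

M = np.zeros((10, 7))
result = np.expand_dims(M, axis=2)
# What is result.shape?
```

(10, 7, 1)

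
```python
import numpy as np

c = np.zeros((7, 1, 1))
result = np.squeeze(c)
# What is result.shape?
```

(7,)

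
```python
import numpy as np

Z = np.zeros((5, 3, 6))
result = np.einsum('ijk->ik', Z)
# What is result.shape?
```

(5, 6)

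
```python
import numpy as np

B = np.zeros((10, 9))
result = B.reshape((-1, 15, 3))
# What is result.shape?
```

(2, 15, 3)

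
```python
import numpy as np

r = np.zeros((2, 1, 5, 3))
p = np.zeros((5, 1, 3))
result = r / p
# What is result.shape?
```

(2, 5, 5, 3)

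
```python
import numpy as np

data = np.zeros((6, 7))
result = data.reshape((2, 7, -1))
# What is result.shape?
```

(2, 7, 3)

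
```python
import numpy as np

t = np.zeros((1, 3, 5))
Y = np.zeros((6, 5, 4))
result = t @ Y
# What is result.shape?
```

(6, 3, 4)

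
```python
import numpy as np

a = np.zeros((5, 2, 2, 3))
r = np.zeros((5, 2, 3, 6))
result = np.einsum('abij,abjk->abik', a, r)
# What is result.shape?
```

(5, 2, 2, 6)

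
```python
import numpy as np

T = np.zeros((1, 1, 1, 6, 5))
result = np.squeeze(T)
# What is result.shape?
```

(6, 5)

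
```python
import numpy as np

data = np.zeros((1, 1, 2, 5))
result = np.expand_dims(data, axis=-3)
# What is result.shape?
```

(1, 1, 1, 2, 5)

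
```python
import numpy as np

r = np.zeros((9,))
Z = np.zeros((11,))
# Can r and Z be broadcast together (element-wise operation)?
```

No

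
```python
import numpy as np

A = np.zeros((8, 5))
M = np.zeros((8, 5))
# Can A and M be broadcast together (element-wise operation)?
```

Yes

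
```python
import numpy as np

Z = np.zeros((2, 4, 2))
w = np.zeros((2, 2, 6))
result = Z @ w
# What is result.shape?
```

(2, 4, 6)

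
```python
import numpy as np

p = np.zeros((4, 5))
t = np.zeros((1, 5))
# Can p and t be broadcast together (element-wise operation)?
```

Yes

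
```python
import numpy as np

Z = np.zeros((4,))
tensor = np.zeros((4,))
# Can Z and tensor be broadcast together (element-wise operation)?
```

Yes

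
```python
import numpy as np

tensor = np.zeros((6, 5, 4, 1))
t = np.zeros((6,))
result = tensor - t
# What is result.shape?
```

(6, 5, 4, 6)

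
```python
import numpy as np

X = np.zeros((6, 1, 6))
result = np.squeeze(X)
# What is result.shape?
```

(6, 6)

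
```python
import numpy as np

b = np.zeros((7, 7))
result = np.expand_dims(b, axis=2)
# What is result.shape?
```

(7, 7, 1)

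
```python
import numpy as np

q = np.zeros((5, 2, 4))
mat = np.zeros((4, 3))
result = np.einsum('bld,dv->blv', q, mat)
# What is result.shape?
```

(5, 2, 3)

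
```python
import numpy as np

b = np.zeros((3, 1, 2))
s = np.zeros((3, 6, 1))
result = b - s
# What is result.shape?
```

(3, 6, 2)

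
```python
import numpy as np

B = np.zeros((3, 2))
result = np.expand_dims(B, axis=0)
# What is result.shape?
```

(1, 3, 2)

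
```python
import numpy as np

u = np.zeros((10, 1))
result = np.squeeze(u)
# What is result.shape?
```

(10,)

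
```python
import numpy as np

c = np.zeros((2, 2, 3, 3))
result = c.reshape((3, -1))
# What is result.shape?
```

(3, 12)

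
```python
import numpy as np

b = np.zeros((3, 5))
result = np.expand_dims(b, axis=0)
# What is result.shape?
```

(1, 3, 5)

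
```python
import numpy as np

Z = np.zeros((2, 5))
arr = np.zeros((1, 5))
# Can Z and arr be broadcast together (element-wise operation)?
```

Yes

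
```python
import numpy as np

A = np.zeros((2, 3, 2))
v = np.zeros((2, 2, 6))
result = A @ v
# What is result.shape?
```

(2, 3, 6)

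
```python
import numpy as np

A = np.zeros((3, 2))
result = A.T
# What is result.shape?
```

(2, 3)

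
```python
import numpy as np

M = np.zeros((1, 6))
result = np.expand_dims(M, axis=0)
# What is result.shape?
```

(1, 1, 6)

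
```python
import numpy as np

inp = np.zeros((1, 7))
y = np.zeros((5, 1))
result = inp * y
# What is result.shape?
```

(5, 7)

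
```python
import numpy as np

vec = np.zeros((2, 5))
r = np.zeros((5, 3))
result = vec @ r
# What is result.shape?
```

(2, 3)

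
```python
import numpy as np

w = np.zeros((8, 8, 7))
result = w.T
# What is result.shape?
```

(7, 8, 8)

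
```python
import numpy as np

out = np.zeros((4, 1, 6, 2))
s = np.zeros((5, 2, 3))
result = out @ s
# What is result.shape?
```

(4, 5, 6, 3)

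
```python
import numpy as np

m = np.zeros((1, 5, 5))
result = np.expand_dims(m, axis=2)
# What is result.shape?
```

(1, 5, 1, 5)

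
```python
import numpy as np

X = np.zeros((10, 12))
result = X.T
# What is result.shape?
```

(12, 10)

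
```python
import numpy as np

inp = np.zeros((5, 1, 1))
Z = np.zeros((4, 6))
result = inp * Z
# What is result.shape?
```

(5, 4, 6)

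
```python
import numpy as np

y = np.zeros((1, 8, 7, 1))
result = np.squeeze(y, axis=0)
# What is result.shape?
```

(8, 7, 1)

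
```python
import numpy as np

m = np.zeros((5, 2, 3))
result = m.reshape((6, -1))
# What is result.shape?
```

(6, 5)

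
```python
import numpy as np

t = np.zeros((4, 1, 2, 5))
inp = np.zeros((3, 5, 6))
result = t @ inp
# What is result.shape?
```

(4, 3, 2, 6)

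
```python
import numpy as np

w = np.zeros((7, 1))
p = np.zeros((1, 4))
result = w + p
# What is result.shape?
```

(7, 4)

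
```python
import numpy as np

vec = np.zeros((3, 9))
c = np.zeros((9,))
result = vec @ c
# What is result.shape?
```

(3,)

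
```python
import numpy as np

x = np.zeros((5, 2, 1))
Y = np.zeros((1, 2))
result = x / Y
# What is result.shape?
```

(5, 2, 2)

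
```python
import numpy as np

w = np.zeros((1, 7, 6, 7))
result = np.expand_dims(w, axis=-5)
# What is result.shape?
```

(1, 1, 7, 6, 7)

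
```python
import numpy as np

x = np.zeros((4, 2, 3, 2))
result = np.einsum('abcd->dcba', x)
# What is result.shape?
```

(2, 3, 2, 4)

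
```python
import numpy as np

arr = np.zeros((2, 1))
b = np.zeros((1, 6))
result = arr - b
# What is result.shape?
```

(2, 6)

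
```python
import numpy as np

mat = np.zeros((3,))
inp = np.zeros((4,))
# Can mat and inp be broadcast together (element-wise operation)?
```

No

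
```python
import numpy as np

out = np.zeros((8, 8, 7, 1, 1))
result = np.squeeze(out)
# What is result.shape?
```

(8, 8, 7)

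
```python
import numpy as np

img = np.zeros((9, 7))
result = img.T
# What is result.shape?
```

(7, 9)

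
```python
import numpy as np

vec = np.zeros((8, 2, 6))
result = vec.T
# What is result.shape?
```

(6, 2, 8)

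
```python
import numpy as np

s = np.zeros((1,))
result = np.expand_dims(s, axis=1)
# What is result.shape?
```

(1, 1)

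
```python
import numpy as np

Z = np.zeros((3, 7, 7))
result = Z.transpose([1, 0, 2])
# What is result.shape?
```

(7, 3, 7)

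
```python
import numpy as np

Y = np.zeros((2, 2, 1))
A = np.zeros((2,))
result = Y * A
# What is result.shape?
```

(2, 2, 2)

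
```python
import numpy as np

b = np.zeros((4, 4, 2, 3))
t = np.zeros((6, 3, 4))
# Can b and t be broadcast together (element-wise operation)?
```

No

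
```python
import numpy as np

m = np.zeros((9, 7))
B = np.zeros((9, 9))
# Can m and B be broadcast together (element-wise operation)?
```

No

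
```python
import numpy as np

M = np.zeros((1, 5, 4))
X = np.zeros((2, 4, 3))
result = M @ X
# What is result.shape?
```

(2, 5, 3)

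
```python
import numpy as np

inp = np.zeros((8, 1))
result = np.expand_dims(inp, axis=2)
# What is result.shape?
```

(8, 1, 1)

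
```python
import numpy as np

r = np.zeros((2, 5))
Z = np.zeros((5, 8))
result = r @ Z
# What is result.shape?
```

(2, 8)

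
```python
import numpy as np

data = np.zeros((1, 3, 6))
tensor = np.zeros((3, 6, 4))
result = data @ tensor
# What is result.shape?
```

(3, 3, 4)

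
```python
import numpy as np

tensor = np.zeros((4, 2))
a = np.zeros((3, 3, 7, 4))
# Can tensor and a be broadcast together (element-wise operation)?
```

No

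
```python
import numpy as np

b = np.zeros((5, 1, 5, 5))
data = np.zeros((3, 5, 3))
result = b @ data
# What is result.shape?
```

(5, 3, 5, 3)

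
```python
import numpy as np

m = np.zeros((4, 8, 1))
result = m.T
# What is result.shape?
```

(1, 8, 4)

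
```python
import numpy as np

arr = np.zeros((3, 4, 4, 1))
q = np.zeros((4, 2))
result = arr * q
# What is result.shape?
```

(3, 4, 4, 2)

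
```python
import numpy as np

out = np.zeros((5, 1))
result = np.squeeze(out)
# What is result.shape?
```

(5,)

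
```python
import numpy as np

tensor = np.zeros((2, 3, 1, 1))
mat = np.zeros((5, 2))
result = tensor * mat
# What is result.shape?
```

(2, 3, 5, 2)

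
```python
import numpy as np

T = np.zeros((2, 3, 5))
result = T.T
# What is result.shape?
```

(5, 3, 2)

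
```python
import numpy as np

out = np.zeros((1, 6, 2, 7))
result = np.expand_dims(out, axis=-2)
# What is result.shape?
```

(1, 6, 2, 1, 7)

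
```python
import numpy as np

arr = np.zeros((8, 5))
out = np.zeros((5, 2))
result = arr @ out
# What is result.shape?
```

(8, 2)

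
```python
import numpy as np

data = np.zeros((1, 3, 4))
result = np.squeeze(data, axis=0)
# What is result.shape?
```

(3, 4)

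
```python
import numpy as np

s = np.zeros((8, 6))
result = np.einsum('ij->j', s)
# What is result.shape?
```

(6,)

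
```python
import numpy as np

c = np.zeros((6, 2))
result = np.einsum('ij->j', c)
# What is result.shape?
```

(2,)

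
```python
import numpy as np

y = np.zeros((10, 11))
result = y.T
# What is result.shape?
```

(11, 10)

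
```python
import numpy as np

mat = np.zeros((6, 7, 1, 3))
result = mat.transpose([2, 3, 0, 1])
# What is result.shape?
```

(1, 3, 6, 7)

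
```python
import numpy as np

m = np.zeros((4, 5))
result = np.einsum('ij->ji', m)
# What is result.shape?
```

(5, 4)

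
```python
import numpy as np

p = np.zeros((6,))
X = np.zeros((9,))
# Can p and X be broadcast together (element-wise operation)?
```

No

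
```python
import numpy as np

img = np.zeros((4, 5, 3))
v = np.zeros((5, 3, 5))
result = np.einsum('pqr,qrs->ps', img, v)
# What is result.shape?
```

(4, 5)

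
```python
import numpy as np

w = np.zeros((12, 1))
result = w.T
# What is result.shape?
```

(1, 12)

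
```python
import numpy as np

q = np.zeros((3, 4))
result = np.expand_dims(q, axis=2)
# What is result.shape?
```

(3, 4, 1)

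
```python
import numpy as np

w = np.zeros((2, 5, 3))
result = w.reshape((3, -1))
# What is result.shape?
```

(3, 10)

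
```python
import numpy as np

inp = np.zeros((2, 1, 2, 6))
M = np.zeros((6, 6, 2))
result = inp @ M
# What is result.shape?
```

(2, 6, 2, 2)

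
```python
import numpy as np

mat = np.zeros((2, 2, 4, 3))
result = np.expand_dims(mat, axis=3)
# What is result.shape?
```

(2, 2, 4, 1, 3)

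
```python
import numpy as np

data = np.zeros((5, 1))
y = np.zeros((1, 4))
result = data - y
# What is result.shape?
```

(5, 4)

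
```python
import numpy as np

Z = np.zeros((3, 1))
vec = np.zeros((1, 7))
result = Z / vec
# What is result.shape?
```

(3, 7)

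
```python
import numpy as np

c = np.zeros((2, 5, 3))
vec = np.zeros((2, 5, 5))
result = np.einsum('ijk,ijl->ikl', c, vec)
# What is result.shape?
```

(2, 3, 5)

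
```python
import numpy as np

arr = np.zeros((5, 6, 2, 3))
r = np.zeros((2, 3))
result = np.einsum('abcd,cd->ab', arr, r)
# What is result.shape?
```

(5, 6)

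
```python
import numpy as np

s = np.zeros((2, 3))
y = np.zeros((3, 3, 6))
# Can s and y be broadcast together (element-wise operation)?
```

No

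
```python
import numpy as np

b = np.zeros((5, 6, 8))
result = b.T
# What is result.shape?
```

(8, 6, 5)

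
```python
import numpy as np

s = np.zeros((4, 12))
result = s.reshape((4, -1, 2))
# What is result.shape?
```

(4, 6, 2)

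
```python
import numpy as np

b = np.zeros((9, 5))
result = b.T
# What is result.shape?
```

(5, 9)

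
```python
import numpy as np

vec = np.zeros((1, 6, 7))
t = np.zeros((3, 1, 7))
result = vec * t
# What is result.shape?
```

(3, 6, 7)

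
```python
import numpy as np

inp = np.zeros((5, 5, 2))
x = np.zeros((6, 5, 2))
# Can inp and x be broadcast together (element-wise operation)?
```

No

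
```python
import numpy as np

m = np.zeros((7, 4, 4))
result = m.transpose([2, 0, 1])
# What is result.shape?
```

(4, 7, 4)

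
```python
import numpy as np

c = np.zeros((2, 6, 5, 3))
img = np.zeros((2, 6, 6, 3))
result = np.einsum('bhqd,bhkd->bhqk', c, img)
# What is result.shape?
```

(2, 6, 5, 6)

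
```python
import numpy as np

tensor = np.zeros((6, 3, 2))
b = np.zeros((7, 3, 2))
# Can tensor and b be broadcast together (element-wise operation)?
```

No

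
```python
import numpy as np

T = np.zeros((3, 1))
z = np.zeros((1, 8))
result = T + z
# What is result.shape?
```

(3, 8)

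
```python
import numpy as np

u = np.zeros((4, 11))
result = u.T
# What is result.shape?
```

(11, 4)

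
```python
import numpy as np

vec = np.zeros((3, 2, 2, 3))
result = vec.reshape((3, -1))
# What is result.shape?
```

(3, 12)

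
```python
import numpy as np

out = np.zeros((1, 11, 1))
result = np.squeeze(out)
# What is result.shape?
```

(11,)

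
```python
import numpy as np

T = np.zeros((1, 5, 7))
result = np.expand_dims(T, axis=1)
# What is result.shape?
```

(1, 1, 5, 7)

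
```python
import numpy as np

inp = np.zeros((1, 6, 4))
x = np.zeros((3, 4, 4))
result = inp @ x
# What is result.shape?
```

(3, 6, 4)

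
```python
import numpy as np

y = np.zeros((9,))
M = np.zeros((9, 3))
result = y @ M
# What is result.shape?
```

(3,)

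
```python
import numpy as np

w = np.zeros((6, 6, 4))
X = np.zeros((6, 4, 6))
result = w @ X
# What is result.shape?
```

(6, 6, 6)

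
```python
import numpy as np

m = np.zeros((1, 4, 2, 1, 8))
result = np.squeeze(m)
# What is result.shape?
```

(4, 2, 8)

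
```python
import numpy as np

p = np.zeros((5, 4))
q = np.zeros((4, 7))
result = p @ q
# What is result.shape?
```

(5, 7)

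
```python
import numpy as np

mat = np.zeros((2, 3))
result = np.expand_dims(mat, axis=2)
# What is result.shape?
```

(2, 3, 1)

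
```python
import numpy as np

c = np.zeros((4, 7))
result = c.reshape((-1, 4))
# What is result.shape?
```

(7, 4)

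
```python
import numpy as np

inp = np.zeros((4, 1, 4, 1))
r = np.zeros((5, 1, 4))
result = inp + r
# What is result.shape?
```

(4, 5, 4, 4)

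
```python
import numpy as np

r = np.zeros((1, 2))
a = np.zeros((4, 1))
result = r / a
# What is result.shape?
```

(4, 2)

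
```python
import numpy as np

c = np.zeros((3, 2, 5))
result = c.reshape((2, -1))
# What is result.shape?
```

(2, 15)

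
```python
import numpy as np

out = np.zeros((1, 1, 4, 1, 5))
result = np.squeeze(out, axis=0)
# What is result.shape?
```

(1, 4, 1, 5)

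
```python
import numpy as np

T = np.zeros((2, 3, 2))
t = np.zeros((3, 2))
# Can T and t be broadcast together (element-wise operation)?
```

Yes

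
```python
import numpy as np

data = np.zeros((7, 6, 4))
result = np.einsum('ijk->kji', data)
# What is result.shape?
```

(4, 6, 7)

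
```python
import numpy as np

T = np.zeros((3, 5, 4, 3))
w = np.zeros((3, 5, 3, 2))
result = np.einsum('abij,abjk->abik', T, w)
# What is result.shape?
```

(3, 5, 4, 2)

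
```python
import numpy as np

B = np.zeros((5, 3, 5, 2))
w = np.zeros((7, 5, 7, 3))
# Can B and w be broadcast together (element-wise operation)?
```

No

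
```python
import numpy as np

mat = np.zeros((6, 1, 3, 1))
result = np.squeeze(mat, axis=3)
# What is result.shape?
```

(6, 1, 3)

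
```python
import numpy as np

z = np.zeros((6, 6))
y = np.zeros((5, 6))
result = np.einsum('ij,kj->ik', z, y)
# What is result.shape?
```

(6, 5)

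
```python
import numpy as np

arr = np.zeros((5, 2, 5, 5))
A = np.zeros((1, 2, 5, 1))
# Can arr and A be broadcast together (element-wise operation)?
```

Yes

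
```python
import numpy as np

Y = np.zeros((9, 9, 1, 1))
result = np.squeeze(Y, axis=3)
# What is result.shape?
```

(9, 9, 1)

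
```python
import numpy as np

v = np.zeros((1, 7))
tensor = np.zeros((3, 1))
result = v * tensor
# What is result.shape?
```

(3, 7)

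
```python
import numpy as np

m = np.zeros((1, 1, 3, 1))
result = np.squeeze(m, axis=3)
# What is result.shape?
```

(1, 1, 3)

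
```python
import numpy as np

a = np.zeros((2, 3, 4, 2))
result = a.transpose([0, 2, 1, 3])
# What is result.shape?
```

(2, 4, 3, 2)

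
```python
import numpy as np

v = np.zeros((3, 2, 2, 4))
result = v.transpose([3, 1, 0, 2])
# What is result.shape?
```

(4, 2, 3, 2)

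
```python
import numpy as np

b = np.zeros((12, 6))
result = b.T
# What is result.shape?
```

(6, 12)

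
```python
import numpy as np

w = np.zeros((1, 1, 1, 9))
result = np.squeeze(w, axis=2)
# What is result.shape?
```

(1, 1, 9)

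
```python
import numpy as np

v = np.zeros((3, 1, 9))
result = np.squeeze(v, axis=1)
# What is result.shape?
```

(3, 9)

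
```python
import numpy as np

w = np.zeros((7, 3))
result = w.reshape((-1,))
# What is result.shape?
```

(21,)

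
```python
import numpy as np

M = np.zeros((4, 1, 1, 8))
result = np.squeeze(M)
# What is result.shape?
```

(4, 8)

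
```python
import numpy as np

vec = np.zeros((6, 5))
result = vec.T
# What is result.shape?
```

(5, 6)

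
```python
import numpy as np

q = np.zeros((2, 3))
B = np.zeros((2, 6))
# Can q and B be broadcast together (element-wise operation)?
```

No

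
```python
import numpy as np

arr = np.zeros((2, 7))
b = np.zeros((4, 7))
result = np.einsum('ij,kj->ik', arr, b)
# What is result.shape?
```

(2, 4)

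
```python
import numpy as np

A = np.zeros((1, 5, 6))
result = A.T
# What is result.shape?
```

(6, 5, 1)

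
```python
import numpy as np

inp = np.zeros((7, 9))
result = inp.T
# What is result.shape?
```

(9, 7)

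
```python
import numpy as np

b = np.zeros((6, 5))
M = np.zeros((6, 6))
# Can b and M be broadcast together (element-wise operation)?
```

No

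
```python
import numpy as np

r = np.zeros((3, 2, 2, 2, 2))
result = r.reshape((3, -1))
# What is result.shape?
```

(3, 16)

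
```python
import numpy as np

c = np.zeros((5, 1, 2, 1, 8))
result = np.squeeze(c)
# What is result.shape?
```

(5, 2, 8)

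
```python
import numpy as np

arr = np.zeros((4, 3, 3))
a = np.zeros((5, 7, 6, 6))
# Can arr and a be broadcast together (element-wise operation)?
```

No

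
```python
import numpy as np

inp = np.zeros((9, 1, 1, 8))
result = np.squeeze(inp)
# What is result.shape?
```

(9, 8)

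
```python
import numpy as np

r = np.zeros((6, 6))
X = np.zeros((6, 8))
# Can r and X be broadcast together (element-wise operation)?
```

No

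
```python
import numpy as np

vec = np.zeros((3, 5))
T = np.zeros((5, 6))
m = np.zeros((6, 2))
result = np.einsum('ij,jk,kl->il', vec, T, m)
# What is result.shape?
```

(3, 2)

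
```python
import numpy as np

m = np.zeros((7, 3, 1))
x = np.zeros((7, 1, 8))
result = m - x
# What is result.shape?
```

(7, 3, 8)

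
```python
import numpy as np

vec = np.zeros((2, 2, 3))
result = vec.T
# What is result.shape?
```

(3, 2, 2)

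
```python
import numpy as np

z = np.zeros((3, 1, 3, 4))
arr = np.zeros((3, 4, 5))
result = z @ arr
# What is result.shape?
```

(3, 3, 3, 5)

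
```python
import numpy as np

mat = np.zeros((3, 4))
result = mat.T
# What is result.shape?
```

(4, 3)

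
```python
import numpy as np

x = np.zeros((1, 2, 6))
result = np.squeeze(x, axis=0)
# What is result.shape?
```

(2, 6)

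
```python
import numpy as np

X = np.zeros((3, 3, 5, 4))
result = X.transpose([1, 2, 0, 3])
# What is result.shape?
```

(3, 5, 3, 4)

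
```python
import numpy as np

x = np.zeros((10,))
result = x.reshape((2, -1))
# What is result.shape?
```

(2, 5)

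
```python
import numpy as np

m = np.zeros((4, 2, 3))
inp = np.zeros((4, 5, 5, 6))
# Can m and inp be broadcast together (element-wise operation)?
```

No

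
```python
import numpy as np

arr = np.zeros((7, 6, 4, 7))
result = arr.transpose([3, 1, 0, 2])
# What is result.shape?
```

(7, 6, 7, 4)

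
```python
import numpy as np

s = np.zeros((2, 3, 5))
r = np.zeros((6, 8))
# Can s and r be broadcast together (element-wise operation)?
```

No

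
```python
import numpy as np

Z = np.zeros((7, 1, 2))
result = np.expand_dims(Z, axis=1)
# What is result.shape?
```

(7, 1, 1, 2)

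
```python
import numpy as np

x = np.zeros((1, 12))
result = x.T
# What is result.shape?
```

(12, 1)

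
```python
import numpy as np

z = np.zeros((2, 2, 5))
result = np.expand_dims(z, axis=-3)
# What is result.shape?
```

(2, 1, 2, 5)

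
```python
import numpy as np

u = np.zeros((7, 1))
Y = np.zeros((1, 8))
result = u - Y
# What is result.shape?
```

(7, 8)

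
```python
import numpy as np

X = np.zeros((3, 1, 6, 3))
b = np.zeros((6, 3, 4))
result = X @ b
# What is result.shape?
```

(3, 6, 6, 4)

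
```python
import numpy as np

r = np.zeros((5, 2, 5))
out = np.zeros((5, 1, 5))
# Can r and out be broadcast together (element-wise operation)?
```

Yes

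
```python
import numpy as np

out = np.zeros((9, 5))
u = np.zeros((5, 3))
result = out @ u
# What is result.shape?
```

(9, 3)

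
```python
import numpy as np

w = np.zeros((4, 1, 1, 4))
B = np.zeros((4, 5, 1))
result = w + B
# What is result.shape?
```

(4, 4, 5, 4)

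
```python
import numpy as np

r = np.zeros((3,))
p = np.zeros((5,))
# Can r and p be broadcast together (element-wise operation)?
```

No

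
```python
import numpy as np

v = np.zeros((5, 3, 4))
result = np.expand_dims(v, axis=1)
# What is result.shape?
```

(5, 1, 3, 4)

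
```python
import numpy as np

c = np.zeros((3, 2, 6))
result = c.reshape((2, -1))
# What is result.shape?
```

(2, 18)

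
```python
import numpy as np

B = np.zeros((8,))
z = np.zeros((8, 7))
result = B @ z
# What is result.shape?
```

(7,)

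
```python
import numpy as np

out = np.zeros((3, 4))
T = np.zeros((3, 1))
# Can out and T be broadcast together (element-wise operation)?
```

Yes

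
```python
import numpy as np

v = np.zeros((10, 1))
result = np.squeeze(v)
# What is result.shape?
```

(10,)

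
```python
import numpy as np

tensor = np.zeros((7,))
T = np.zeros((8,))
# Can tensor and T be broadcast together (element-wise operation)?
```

No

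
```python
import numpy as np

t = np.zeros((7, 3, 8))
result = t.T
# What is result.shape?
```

(8, 3, 7)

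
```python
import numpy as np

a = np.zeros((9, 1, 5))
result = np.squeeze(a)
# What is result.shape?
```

(9, 5)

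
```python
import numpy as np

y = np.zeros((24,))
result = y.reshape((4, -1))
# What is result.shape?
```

(4, 6)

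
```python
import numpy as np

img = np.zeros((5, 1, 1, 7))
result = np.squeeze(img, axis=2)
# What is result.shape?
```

(5, 1, 7)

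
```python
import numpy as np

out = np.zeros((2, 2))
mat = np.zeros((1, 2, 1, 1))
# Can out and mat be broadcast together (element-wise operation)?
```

Yes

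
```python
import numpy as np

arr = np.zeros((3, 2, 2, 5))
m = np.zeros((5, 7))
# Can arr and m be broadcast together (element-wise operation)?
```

No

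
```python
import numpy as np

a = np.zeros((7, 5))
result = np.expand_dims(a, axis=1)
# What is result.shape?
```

(7, 1, 5)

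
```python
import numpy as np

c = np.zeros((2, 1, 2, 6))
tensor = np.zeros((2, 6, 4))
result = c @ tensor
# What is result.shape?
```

(2, 2, 2, 4)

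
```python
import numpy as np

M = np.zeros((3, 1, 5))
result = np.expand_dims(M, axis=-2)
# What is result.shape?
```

(3, 1, 1, 5)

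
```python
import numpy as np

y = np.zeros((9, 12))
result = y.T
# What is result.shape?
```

(12, 9)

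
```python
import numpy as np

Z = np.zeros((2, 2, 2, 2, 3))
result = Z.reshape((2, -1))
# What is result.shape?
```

(2, 24)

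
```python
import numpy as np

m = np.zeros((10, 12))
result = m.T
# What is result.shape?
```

(12, 10)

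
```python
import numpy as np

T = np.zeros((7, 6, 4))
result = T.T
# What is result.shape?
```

(4, 6, 7)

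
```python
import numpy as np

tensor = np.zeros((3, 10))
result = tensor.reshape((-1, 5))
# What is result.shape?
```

(6, 5)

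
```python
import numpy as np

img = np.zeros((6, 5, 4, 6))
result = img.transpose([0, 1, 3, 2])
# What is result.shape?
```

(6, 5, 6, 4)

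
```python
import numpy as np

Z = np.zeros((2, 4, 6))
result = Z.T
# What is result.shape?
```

(6, 4, 2)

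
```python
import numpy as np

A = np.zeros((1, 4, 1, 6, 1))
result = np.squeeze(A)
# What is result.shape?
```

(4, 6)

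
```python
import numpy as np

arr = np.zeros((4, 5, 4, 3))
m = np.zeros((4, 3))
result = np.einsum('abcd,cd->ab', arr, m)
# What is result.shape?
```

(4, 5)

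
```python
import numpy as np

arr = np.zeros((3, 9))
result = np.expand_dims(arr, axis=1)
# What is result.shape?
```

(3, 1, 9)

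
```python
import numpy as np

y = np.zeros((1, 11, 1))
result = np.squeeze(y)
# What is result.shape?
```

(11,)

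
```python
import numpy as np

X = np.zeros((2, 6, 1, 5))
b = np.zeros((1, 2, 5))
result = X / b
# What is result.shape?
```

(2, 6, 2, 5)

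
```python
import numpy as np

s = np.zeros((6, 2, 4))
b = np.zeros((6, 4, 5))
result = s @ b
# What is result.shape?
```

(6, 2, 5)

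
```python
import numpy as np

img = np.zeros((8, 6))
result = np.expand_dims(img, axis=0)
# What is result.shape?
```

(1, 8, 6)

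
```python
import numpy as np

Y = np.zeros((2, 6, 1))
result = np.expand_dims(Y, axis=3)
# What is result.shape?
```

(2, 6, 1, 1)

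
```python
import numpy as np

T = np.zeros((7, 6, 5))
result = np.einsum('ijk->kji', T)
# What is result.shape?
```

(5, 6, 7)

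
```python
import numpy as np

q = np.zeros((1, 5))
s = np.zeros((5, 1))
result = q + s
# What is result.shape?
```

(5, 5)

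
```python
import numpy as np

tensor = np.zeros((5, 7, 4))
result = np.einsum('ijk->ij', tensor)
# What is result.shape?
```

(5, 7)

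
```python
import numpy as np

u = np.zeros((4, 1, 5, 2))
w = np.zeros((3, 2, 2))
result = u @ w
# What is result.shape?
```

(4, 3, 5, 2)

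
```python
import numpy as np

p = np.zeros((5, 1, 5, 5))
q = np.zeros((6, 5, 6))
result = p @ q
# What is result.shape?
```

(5, 6, 5, 6)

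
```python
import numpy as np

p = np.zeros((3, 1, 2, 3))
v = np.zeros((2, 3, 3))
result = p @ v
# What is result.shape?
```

(3, 2, 2, 3)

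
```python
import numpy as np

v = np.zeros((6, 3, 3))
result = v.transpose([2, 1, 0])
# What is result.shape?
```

(3, 3, 6)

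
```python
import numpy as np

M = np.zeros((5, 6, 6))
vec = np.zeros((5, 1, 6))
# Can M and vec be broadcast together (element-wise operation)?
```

Yes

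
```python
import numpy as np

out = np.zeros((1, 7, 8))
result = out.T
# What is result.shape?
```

(8, 7, 1)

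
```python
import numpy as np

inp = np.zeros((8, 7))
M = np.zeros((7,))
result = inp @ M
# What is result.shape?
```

(8,)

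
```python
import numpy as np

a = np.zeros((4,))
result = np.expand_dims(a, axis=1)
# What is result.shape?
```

(4, 1)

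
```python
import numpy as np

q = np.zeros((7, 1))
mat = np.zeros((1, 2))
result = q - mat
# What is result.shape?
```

(7, 2)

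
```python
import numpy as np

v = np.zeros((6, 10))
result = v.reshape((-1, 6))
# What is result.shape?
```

(10, 6)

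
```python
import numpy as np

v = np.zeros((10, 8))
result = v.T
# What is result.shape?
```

(8, 10)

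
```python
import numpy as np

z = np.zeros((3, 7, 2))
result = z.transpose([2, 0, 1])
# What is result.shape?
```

(2, 3, 7)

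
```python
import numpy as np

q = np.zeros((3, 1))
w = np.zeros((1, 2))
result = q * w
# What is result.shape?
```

(3, 2)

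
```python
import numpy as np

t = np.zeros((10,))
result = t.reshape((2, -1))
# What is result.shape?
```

(2, 5)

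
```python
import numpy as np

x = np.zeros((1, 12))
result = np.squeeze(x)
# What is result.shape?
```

(12,)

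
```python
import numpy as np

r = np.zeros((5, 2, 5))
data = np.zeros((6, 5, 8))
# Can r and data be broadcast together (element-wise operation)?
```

No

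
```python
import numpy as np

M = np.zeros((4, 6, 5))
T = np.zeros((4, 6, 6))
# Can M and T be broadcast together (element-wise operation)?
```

No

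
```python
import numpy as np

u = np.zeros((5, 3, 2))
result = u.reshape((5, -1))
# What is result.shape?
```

(5, 6)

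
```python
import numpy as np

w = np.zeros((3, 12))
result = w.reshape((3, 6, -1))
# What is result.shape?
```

(3, 6, 2)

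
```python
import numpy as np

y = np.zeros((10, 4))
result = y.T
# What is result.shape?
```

(4, 10)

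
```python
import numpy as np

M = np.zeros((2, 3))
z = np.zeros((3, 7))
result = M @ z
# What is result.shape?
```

(2, 7)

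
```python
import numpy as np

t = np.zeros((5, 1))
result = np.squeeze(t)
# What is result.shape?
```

(5,)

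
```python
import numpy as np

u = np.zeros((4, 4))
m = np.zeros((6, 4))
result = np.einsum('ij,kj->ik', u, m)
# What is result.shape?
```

(4, 6)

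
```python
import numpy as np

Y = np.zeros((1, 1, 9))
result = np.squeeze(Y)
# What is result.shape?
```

(9,)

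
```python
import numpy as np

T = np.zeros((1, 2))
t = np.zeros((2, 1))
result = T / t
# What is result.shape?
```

(2, 2)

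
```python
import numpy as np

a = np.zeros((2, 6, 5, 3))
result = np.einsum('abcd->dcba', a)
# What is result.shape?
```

(3, 5, 6, 2)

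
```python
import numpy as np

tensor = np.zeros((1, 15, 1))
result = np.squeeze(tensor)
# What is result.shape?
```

(15,)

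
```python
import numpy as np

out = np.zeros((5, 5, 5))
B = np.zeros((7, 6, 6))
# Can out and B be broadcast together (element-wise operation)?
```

No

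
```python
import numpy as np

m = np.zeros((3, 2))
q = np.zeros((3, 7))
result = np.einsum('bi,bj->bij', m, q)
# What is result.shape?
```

(3, 2, 7)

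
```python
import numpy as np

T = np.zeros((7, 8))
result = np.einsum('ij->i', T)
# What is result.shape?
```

(7,)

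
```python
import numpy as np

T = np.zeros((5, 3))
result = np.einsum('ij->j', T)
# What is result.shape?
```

(3,)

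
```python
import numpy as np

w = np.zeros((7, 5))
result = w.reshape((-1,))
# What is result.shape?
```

(35,)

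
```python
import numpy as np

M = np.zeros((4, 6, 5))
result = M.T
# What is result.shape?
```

(5, 6, 4)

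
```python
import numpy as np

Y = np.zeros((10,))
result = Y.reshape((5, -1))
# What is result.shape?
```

(5, 2)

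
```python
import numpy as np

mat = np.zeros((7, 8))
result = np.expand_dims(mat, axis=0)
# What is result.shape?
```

(1, 7, 8)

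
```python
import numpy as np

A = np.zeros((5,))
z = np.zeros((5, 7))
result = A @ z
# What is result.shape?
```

(7,)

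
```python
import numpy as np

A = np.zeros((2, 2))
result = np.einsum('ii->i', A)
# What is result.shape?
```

(2,)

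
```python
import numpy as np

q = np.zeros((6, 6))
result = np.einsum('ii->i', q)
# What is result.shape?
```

(6,)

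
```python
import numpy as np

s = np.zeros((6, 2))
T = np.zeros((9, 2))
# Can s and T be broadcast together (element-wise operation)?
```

No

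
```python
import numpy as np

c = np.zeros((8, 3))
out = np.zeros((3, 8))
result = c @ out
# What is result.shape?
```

(8, 8)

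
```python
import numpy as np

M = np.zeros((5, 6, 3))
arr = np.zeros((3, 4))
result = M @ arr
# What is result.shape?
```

(5, 6, 4)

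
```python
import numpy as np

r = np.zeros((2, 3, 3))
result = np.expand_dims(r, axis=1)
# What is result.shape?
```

(2, 1, 3, 3)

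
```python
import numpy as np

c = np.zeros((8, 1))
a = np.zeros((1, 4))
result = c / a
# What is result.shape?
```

(8, 4)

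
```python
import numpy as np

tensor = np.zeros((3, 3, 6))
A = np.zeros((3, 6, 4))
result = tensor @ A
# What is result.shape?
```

(3, 3, 4)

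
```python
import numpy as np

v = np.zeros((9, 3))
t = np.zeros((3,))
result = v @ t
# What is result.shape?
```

(9,)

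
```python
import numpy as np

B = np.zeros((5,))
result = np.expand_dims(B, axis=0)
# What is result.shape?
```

(1, 5)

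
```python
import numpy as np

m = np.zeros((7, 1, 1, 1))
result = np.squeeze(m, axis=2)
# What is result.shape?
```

(7, 1, 1)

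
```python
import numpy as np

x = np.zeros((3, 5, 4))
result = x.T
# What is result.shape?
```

(4, 5, 3)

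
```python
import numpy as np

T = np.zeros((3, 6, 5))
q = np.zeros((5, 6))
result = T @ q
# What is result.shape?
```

(3, 6, 6)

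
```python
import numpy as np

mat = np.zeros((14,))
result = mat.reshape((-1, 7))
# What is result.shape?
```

(2, 7)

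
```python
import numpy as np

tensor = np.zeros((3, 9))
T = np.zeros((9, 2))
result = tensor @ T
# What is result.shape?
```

(3, 2)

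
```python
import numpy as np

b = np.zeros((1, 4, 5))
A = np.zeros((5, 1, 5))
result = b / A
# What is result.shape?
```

(5, 4, 5)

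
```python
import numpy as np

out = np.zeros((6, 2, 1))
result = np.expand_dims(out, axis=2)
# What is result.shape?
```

(6, 2, 1, 1)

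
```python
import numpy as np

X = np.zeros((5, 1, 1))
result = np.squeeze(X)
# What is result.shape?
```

(5,)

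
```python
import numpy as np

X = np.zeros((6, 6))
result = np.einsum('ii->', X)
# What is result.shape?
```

()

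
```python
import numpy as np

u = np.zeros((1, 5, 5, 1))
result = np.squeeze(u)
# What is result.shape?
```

(5, 5)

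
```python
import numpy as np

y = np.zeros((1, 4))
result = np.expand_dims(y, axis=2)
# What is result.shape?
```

(1, 4, 1)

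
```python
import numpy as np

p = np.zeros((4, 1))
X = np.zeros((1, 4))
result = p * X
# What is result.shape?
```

(4, 4)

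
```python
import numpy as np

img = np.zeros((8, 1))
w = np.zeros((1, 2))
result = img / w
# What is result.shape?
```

(8, 2)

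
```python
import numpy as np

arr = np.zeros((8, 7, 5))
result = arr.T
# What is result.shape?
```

(5, 7, 8)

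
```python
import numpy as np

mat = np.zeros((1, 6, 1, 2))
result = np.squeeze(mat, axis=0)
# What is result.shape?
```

(6, 1, 2)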